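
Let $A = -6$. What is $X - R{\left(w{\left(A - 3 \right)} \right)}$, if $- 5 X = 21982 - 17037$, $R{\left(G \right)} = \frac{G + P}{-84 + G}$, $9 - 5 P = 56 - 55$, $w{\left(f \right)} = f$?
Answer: $- \frac{459922}{465} \approx -989.08$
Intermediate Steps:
$P = \frac{8}{5}$ ($P = \frac{9}{5} - \frac{56 - 55}{5} = \frac{9}{5} - \frac{1}{5} = \frac{8}{5} \approx 1.6$)
$R{\left(G \right)} = \frac{\frac{8}{5} + G}{-84 + G}$ ($R{\left(G \right)} = \frac{G + \frac{8}{5}}{-84 + G} = \frac{\frac{8}{5} + G}{-84 + G}$)
$X = -989$ ($X = - \frac{21982 - 17037}{5} = \left(- \frac{1}{5}\right) 4945 = -989$)
$X - R{\left(w{\left(A - 3 \right)} \right)} = -989 - \frac{\frac{8}{5} - 9}{-84 - 9} = -989 - \frac{1}{-93} \left(- \frac{37}{5}\right) = -989 - \left(- \frac{1}{93}\right) \left(- \frac{37}{5}\right) = -989 - \frac{37}{465} = - \frac{459922}{465}$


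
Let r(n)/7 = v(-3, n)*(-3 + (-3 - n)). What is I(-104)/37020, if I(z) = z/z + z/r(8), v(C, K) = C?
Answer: 19/1088388 ≈ 1.7457e-5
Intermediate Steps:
r(n) = 126 + 21*n (r(n) = 7*(-3*(-3 + (-3 - n))) = 7*(-3*(-6 - n)) = 7*(18 + 3*n) = 126 + 21*n)
I(z) = 1 + z/294 (I(z) = z/z + z/(126 + 21*8) = 1 + z/(126 + 168) = 1 + z/294)
I(-104)/37020 = (1 + (1/294)*(-104))/37020 = (1 - 52/147)*(1/37020) = (95/147)*(1/37020) = 19/1088388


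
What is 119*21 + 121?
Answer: 2620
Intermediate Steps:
119*21 + 121 = 2499 + 121 = 2620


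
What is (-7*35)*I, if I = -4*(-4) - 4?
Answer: -2940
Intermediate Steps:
I = 12 (I = 16 - 4 = 12)
(-7*35)*I = -7*35*12 = -245*12 = -2940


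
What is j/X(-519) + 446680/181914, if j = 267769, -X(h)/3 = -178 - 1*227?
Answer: 8208941011/36837585 ≈ 222.84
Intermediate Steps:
X(h) = 1215 (X(h) = -3*(-178 - 1*227) = -3*(-178 - 227) = -3*(-405) = 1215)
j/X(-519) + 446680/181914 = 267769/1215 + 446680/181914 = 267769*(1/1215) + 446680*(1/181914) = 267769/1215 + 223340/90957 = 8208941011/36837585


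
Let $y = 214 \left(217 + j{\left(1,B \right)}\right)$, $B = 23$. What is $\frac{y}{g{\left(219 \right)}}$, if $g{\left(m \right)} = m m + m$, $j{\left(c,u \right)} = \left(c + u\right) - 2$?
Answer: $\frac{25573}{24090} \approx 1.0616$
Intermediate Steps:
$j{\left(c,u \right)} = -2 + c + u$
$g{\left(m \right)} = m + m^{2}$ ($g{\left(m \right)} = m^{2} + m = m + m^{2}$)
$y = 51146$ ($y = 214 \left(217 + \left(-2 + 1 + 23\right)\right) = 214 \left(217 + 22\right) = 214 \cdot 239 = 51146$)
$\frac{y}{g{\left(219 \right)}} = \frac{51146}{219 \left(1 + 219\right)} = \frac{51146}{219 \cdot 220} = \frac{51146}{48180} = 51146 \cdot \frac{1}{48180} = \frac{25573}{24090}$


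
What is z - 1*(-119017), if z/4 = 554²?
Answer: 1346681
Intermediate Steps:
z = 1227664 (z = 4*554² = 4*306916 = 1227664)
z - 1*(-119017) = 1227664 - 1*(-119017) = 1227664 + 119017 = 1346681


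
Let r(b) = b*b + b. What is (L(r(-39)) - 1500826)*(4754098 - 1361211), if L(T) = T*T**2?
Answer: 11038592763404354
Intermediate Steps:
r(b) = b + b**2 (r(b) = b**2 + b = b + b**2)
L(T) = T**3
(L(r(-39)) - 1500826)*(4754098 - 1361211) = ((-39*(1 - 39))**3 - 1500826)*(4754098 - 1361211) = ((-39*(-38))**3 - 1500826)*3392887 = (1482**3 - 1500826)*3392887 = (3254952168 - 1500826)*3392887 = 3253451342*3392887 = 11038592763404354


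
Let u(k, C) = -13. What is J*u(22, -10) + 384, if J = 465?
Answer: -5661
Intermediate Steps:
J*u(22, -10) + 384 = 465*(-13) + 384 = -6045 + 384 = -5661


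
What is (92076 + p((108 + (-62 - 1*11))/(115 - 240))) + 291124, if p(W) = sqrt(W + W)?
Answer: 383200 + I*sqrt(14)/5 ≈ 3.832e+5 + 0.74833*I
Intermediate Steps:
p(W) = sqrt(2)*sqrt(W) (p(W) = sqrt(2*W) = sqrt(2)*sqrt(W))
(92076 + p((108 + (-62 - 1*11))/(115 - 240))) + 291124 = (92076 + sqrt(2)*sqrt((108 + (-62 - 1*11))/(115 - 240))) + 291124 = (92076 + sqrt(2)*sqrt((108 + (-62 - 11))/(-125))) + 291124 = (92076 + sqrt(2)*sqrt((108 - 73)*(-1/125))) + 291124 = (92076 + sqrt(2)*sqrt(35*(-1/125))) + 291124 = (92076 + sqrt(2)*sqrt(-7/25)) + 291124 = (92076 + sqrt(2)*(I*sqrt(7)/5)) + 291124 = (92076 + I*sqrt(14)/5) + 291124 = 383200 + I*sqrt(14)/5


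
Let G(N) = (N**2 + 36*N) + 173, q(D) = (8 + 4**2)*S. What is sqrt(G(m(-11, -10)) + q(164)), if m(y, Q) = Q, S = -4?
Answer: I*sqrt(183) ≈ 13.528*I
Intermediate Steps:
q(D) = -96 (q(D) = (8 + 4**2)*(-4) = (8 + 16)*(-4) = 24*(-4) = -96)
G(N) = 173 + N**2 + 36*N
sqrt(G(m(-11, -10)) + q(164)) = sqrt((173 + (-10)**2 + 36*(-10)) - 96) = sqrt((173 + 100 - 360) - 96) = sqrt(-87 - 96) = sqrt(-183) = I*sqrt(183)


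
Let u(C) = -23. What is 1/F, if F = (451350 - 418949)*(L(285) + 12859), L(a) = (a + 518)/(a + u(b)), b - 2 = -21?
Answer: 262/109186866261 ≈ 2.3996e-9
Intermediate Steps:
b = -19 (b = 2 - 21 = -19)
L(a) = (518 + a)/(-23 + a) (L(a) = (a + 518)/(a - 23) = (518 + a)/(-23 + a))
F = 109186866261/262 (F = (451350 - 418949)*((518 + 285)/(-23 + 285) + 12859) = 32401*(803/262 + 12859) = 32401*(3369861/262) = 109186866261/262 ≈ 4.1674e+8)
1/F = 1/(109186866261/262) = 262/109186866261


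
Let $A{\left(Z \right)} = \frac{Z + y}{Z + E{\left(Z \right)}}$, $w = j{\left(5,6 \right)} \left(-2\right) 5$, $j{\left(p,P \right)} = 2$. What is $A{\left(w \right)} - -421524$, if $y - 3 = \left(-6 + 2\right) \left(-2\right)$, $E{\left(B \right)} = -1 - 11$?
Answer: $\frac{13488777}{32} \approx 4.2152 \cdot 10^{5}$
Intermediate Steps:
$E{\left(B \right)} = -12$
$y = 11$ ($y = 3 + \left(-6 + 2\right) \left(-2\right) = 3 - -8 = 3 + 8 = 11$)
$w = -20$ ($w = 2 \left(-2\right) 5 = \left(-4\right) 5 = -20$)
$A{\left(Z \right)} = \frac{11 + Z}{-12 + Z}$ ($A{\left(Z \right)} = \frac{Z + 11}{Z - 12} = \frac{11 + Z}{-12 + Z}$)
$A{\left(w \right)} - -421524 = \frac{11 - 20}{-12 - 20} - -421524 = \frac{1}{-32} \left(-9\right) + 421524 = \left(- \frac{1}{32}\right) \left(-9\right) + 421524 = \frac{9}{32} + 421524 = \frac{13488777}{32}$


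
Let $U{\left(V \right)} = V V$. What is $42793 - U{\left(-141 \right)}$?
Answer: $22912$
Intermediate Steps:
$U{\left(V \right)} = V^{2}$
$42793 - U{\left(-141 \right)} = 42793 - \left(-141\right)^{2} = 42793 - 19881 = 22912$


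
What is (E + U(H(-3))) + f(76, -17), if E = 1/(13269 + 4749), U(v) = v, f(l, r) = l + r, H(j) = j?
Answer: 1009009/18018 ≈ 56.000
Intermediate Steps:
E = 1/18018 ≈ 5.5500e-5
(E + U(H(-3))) + f(76, -17) = (1/18018 - 3) + (76 - 17) = -54053/18018 + 59 = 1009009/18018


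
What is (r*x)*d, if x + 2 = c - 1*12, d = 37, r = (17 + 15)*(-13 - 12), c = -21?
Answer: 1036000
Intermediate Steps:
r = -800 (r = 32*(-25) = -800)
x = -35 (x = -2 + (-21 - 1*12) = -2 + (-21 - 12) = -2 - 33 = -35)
(r*x)*d = -800*(-35)*37 = 28000*37 = 1036000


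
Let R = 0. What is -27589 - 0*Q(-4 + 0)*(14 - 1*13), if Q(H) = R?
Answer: -27589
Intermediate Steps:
Q(H) = 0
-27589 - 0*Q(-4 + 0)*(14 - 1*13) = -27589 - 0*0*(14 - 1*13) = -27589 - 0*(14 - 13) = -27589 - 0 = -27589 - 1*0 = -27589 + 0 = -27589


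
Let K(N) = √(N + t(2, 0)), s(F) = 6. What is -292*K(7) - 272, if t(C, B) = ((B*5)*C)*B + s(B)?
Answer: -272 - 292*√13 ≈ -1324.8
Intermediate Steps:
t(C, B) = 6 + 5*C*B² (t(C, B) = ((B*5)*C)*B + 6 = ((5*B)*C)*B + 6 = (5*B*C)*B + 6 = 5*C*B² + 6 = 6 + 5*C*B²)
K(N) = √(6 + N) (K(N) = √(N + (6 + 5*2*0²)) = √(N + (6 + 5*2*0)) = √(N + (6 + 0)) = √(N + 6) = √(6 + N))
-292*K(7) - 272 = -292*√(6 + 7) - 272 = -292*√13 - 272 = -272 - 292*√13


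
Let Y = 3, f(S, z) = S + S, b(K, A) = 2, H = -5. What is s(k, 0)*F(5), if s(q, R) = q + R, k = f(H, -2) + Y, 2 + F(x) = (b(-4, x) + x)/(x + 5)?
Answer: 91/10 ≈ 9.1000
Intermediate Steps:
f(S, z) = 2*S
F(x) = -2 + (2 + x)/(5 + x) (F(x) = -2 + (2 + x)/(x + 5) = -2 + (2 + x)/(5 + x))
k = -7 (k = 2*(-5) + 3 = -10 + 3 = -7)
s(q, R) = R + q
s(k, 0)*F(5) = (0 - 7)*((-8 - 1*5)/(5 + 5)) = -7*(-8 - 5)/10 = -7*(-13)/10 = -7*(-13/10) = 91/10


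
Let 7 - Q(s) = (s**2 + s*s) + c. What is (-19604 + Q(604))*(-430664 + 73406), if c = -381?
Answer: 267531938784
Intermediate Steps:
Q(s) = 388 - 2*s**2 (Q(s) = 7 - ((s**2 + s*s) - 381) = 7 - ((s**2 + s**2) - 381) = 7 - (2*s**2 - 381) = 7 - (-381 + 2*s**2) = 7 + (381 - 2*s**2) = 388 - 2*s**2)
(-19604 + Q(604))*(-430664 + 73406) = (-19604 + (388 - 2*604**2))*(-430664 + 73406) = (-19604 + (388 - 2*364816))*(-357258) = (-19604 + (388 - 729632))*(-357258) = (-19604 - 729244)*(-357258) = -748848*(-357258) = 267531938784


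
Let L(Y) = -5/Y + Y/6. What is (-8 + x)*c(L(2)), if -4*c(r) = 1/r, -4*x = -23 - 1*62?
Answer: 159/104 ≈ 1.5288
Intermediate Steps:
L(Y) = -5/Y + Y/6 (L(Y) = -5/Y + Y*(⅙) = -5/Y + Y/6)
x = 85/4 (x = -(-23 - 1*62)/4 = -(-23 - 62)/4 = -¼*(-85) = 85/4 ≈ 21.250)
c(r) = -1/(4*r)
(-8 + x)*c(L(2)) = (-8 + 85/4)*(-1/(4*(-5/2 + (⅙)*2))) = 53*(-1/(4*(-5*½ + ⅓)))/4 = 53*(-1/(4*(-5/2 + ⅓)))/4 = 53*(-1/(4*(-13/6)))/4 = 53*(-¼*(-6/13))/4 = (53/4)*(3/26) = 159/104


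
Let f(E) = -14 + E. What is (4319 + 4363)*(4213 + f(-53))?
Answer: 35995572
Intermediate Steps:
(4319 + 4363)*(4213 + f(-53)) = (4319 + 4363)*(4213 + (-14 - 53)) = 8682*(4213 - 67) = 8682*4146 = 35995572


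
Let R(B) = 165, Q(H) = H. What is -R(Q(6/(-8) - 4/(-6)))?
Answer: -165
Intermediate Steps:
-R(Q(6/(-8) - 4/(-6))) = -1*165 = -165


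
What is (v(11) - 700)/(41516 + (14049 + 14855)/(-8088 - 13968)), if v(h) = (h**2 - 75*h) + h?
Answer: -548643/16350857 ≈ -0.033554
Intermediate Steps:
v(h) = h**2 - 74*h
(v(11) - 700)/(41516 + (14049 + 14855)/(-8088 - 13968)) = (11*(-74 + 11) - 700)/(41516 + (14049 + 14855)/(-8088 - 13968)) = (11*(-63) - 700)/(41516 + 28904/(-22056)) = (-693 - 700)/(41516 + 28904*(-1/22056)) = -1393/(41516 - 3613/2757) = -1393/114455999/2757 = -1393*2757/114455999 = -548643/16350857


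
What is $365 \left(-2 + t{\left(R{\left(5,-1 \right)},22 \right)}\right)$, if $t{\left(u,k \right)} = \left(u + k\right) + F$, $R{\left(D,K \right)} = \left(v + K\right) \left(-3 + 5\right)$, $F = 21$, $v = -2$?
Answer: $12775$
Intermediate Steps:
$R{\left(D,K \right)} = -4 + 2 K$ ($R{\left(D,K \right)} = \left(-2 + K\right) \left(-3 + 5\right) = \left(-2 + K\right) 2 = -4 + 2 K$)
$t{\left(u,k \right)} = 21 + k + u$ ($t{\left(u,k \right)} = \left(u + k\right) + 21 = \left(k + u\right) + 21 = 21 + k + u$)
$365 \left(-2 + t{\left(R{\left(5,-1 \right)},22 \right)}\right) = 365 \left(-2 + \left(21 + 22 + \left(-4 + 2 \left(-1\right)\right)\right)\right) = 365 \left(-2 + \left(21 + 22 - 6\right)\right) = 365 \left(-2 + 37\right) = 365 \cdot 35 = 12775$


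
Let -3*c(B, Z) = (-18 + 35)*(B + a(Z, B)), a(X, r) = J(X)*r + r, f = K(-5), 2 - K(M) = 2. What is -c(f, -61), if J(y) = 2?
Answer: 0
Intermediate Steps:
K(M) = 0 (K(M) = 2 - 1*2 = 2 - 2 = 0)
f = 0
a(X, r) = 3*r (a(X, r) = 2*r + r = 3*r)
c(B, Z) = -68*B/3 (c(B, Z) = -(-18 + 35)*(B + 3*B)/3 = -17*4*B/3 = -68*B/3)
-c(f, -61) = -(-68)*0/3 = -1*0 = 0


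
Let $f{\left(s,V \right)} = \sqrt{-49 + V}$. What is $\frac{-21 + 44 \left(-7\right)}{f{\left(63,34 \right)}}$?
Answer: $\frac{329 i \sqrt{15}}{15} \approx 84.947 i$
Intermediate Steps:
$\frac{-21 + 44 \left(-7\right)}{f{\left(63,34 \right)}} = \frac{-21 + 44 \left(-7\right)}{\sqrt{-49 + 34}} = \frac{-21 - 308}{\sqrt{-15}} = - \frac{329}{i \sqrt{15}} = - 329 \left(- \frac{i \sqrt{15}}{15}\right) = \frac{329 i \sqrt{15}}{15}$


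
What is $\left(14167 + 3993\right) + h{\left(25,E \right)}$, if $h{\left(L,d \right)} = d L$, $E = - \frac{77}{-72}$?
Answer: $\frac{1309445}{72} \approx 18187.0$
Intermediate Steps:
$E = \frac{77}{72}$ ($E = \left(-77\right) \left(- \frac{1}{72}\right) = \frac{77}{72} \approx 1.0694$)
$h{\left(L,d \right)} = L d$
$\left(14167 + 3993\right) + h{\left(25,E \right)} = \left(14167 + 3993\right) + 25 \cdot \frac{77}{72} = 18160 + \frac{1925}{72} = \frac{1309445}{72}$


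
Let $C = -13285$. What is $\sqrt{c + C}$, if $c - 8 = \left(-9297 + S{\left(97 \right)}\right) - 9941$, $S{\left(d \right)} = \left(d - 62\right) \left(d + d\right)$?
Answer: $35 i \sqrt{21} \approx 160.39 i$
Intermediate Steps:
$S{\left(d \right)} = 2 d \left(-62 + d\right)$ ($S{\left(d \right)} = \left(-62 + d\right) 2 d = 2 d \left(-62 + d\right)$)
$c = -12440$ ($c = 8 - \left(19238 - 194 \left(-62 + 97\right)\right) = 8 - \left(19238 - 6790\right) = 8 + \left(\left(-9297 + 6790\right) - 9941\right) = 8 - 12448 = -12440$)
$\sqrt{c + C} = \sqrt{-12440 - 13285} = \sqrt{-25725} = 35 i \sqrt{21}$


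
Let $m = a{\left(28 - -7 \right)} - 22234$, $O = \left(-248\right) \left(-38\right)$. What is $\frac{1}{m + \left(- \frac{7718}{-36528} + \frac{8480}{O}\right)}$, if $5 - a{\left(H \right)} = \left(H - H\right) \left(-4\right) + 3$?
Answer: $- \frac{10757496}{239148698201} \approx -4.4982 \cdot 10^{-5}$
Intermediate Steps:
$a{\left(H \right)} = 2$ ($a{\left(H \right)} = 5 - \left(\left(H - H\right) \left(-4\right) + 3\right) = 5 - \left(0 \left(-4\right) + 3\right) = 5 - \left(0 + 3\right) = 5 - 3 = 2$)
$O = 9424$
$m = -22232$ ($m = 2 - 22234 = -22232$)
$\frac{1}{m + \left(- \frac{7718}{-36528} + \frac{8480}{O}\right)} = \frac{1}{-22232 + \left(- \frac{7718}{-36528} + \frac{8480}{9424}\right)} = \frac{1}{-22232 + \left(\left(-7718\right) \left(- \frac{1}{36528}\right) + 8480 \cdot \frac{1}{9424}\right)} = \frac{1}{-22232 + \left(\frac{3859}{18264} + \frac{530}{589}\right)} = \frac{1}{-22232 + \frac{11952871}{10757496}} = \frac{1}{- \frac{239148698201}{10757496}} = - \frac{10757496}{239148698201}$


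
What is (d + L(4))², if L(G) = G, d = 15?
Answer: 361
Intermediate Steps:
(d + L(4))² = (15 + 4)² = 19² = 361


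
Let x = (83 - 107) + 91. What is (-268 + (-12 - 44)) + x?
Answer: -257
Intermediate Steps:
x = 67 (x = -24 + 91 = 67)
(-268 + (-12 - 44)) + x = (-268 + (-12 - 44)) + 67 = (-268 - 56) + 67 = -324 + 67 = -257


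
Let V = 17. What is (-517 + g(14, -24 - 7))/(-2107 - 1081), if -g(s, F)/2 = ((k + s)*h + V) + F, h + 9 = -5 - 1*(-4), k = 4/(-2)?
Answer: 249/3188 ≈ 0.078105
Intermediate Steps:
k = -2 (k = 4*(-½) = -2)
h = -10 (h = -9 + (-5 - 1*(-4)) = -9 + (-5 + 4) = -9 - 1 = -10)
g(s, F) = -74 - 2*F + 20*s (g(s, F) = -2*(((-2 + s)*(-10) + 17) + F) = -2*(((20 - 10*s) + 17) + F) = -2*((37 - 10*s) + F) = -2*(37 + F - 10*s) = -74 - 2*F + 20*s)
(-517 + g(14, -24 - 7))/(-2107 - 1081) = (-517 + (-74 - 2*(-24 - 7) + 20*14))/(-2107 - 1081) = (-517 + (-74 - 2*(-31) + 280))/(-3188) = (-517 + (-74 + 62 + 280))*(-1/3188) = (-517 + 268)*(-1/3188) = -249*(-1/3188) = 249/3188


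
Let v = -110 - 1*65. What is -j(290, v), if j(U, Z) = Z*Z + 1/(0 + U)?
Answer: -8881251/290 ≈ -30625.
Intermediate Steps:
v = -175 (v = -110 - 65 = -175)
j(U, Z) = 1/U + Z² (j(U, Z) = Z² + 1/U = 1/U + Z²)
-j(290, v) = -(1/290 + (-175)²) = -(1/290 + 30625) = -1*8881251/290 = -8881251/290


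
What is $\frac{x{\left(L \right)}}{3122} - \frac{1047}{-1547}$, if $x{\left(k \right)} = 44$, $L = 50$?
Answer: $\frac{34049}{49283} \approx 0.69089$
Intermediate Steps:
$\frac{x{\left(L \right)}}{3122} - \frac{1047}{-1547} = \frac{44}{3122} - \frac{1047}{-1547} = 44 \cdot \frac{1}{3122} - - \frac{1047}{1547} = \frac{22}{1561} + \frac{1047}{1547} = \frac{34049}{49283}$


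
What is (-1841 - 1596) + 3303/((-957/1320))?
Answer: -231793/29 ≈ -7992.9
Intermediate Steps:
(-1841 - 1596) + 3303/((-957/1320)) = -3437 + 3303/((-957*1/1320)) = -3437 + 3303/(-29/40) = -3437 + 3303*(-40/29) = -3437 - 132120/29 = -231793/29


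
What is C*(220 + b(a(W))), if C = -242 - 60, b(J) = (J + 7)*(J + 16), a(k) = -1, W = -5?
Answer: -93620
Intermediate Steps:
b(J) = (7 + J)*(16 + J)
C = -302
C*(220 + b(a(W))) = -302*(220 + (112 + (-1)**2 + 23*(-1))) = -302*(220 + (112 + 1 - 23)) = -302*(220 + 90) = -302*310 = -93620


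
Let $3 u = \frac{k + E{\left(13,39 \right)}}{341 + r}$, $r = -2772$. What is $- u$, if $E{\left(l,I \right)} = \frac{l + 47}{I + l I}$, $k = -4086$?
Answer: $- \frac{371816}{663663} \approx -0.56025$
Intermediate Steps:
$E{\left(l,I \right)} = \frac{47 + l}{I + I l}$
$u = \frac{371816}{663663}$ ($u = \frac{\left(-4086 + \frac{47 + 13}{39 \left(1 + 13\right)}\right) \frac{1}{341 - 2772}}{3} = \frac{\left(-4086 + \frac{1}{39} \cdot \frac{1}{14} \cdot 60\right) \frac{1}{-2431}}{3} = \frac{\left(-4086 + \frac{1}{39} \cdot \frac{1}{14} \cdot 60\right) \left(- \frac{1}{2431}\right)}{3} = \frac{\left(-4086 + \frac{10}{91}\right) \left(- \frac{1}{2431}\right)}{3} = \frac{\left(- \frac{371816}{91}\right) \left(- \frac{1}{2431}\right)}{3} = \frac{1}{3} \cdot \frac{371816}{221221} = \frac{371816}{663663} \approx 0.56025$)
$- u = \left(-1\right) \frac{371816}{663663} = - \frac{371816}{663663}$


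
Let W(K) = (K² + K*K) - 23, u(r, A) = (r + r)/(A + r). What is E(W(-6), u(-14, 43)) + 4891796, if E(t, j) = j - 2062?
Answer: 141802258/29 ≈ 4.8897e+6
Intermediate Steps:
u(r, A) = 2*r/(A + r) (u(r, A) = (2*r)/(A + r) = 2*r/(A + r))
W(K) = -23 + 2*K² (W(K) = (K² + K²) - 23 = 2*K² - 23 = -23 + 2*K²)
E(t, j) = -2062 + j
E(W(-6), u(-14, 43)) + 4891796 = (-2062 + 2*(-14)/(43 - 14)) + 4891796 = (-2062 + 2*(-14)/29) + 4891796 = (-2062 + 2*(-14)*(1/29)) + 4891796 = (-2062 - 28/29) + 4891796 = -59826/29 + 4891796 = 141802258/29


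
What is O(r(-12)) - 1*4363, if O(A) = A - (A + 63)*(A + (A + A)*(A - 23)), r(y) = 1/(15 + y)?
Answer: -92522/27 ≈ -3426.7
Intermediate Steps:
O(A) = A - (63 + A)*(A + 2*A*(-23 + A)) (O(A) = A - (63 + A)*(A + (2*A)*(-23 + A)) = A - (63 + A)*(A + 2*A*(-23 + A)))
O(r(-12)) - 1*4363 = (2836 - 81/(15 - 12) - 2/(15 - 12)²)/(15 - 12) - 1*4363 = (2836 - 81/3 - 2*(1/3)²)/3 - 4363 = (2836 - 81*⅓ - 2*(⅓)²)/3 - 4363 = (2836 - 27 - 2*⅑)/3 - 4363 = (2836 - 27 - 2/9)/3 - 4363 = (⅓)*(25279/9) - 4363 = 25279/27 - 4363 = -92522/27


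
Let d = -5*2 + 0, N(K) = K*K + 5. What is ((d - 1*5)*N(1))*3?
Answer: -270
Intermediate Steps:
N(K) = 5 + K² (N(K) = K² + 5 = 5 + K²)
d = -10 (d = -10 + 0 = -10)
((d - 1*5)*N(1))*3 = ((-10 - 1*5)*(5 + 1²))*3 = ((-10 - 5)*(5 + 1))*3 = -15*6*3 = -90*3 = -270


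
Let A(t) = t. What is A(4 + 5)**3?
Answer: 729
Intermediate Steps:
A(4 + 5)**3 = (4 + 5)**3 = 9**3 = 729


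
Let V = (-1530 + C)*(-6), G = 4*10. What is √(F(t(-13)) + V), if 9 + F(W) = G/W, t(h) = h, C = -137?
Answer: √1688297/13 ≈ 99.950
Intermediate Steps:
G = 40
F(W) = -9 + 40/W
V = 10002 (V = (-1530 - 137)*(-6) = -1667*(-6) = 10002)
√(F(t(-13)) + V) = √((-9 + 40/(-13)) + 10002) = √((-9 + 40*(-1/13)) + 10002) = √((-9 - 40/13) + 10002) = √(-157/13 + 10002) = √(129869/13) = √1688297/13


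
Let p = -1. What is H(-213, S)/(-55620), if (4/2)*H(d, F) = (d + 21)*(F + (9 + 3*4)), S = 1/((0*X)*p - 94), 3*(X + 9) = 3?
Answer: 7892/217845 ≈ 0.036228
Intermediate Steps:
X = -8 (X = -9 + (⅓)*3 = -9 + 1 = -8)
S = -1/94 (S = 1/((0*(-8))*(-1) - 94) = 1/(0*(-1) - 94) = 1/(0 - 94) = 1/(-94) = -1/94 ≈ -0.010638)
H(d, F) = (21 + F)*(21 + d)/2 (H(d, F) = ((d + 21)*(F + (9 + 3*4)))/2 = ((21 + d)*(F + (9 + 12)))/2 = ((21 + d)*(F + 21))/2 = ((21 + d)*(21 + F))/2 = ((21 + F)*(21 + d))/2 = (21 + F)*(21 + d)/2)
H(-213, S)/(-55620) = (441/2 + (21/2)*(-1/94) + (21/2)*(-213) + (½)*(-1/94)*(-213))/(-55620) = (441/2 - 21/188 - 4473/2 + 213/188)*(-1/55620) = -94704/47*(-1/55620) = 7892/217845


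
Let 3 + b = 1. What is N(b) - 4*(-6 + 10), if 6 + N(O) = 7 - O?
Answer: -13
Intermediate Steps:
b = -2 (b = -3 + 1 = -2)
N(O) = 1 - O (N(O) = -6 + (7 - O) = 1 - O)
N(b) - 4*(-6 + 10) = (1 - 1*(-2)) - 4*(-6 + 10) = (1 + 2) - 4*4 = 3 - 1*16 = 3 - 16 = -13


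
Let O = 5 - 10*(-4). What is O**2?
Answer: 2025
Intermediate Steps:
O = 45 (O = 5 + 40 = 45)
O**2 = 45**2 = 2025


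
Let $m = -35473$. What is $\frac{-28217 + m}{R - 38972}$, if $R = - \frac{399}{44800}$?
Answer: $\frac{407616000}{249420857} \approx 1.6343$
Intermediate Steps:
$R = - \frac{57}{6400}$ ($R = \left(-399\right) \frac{1}{44800} = - \frac{57}{6400} \approx -0.0089062$)
$\frac{-28217 + m}{R - 38972} = \frac{-28217 - 35473}{- \frac{57}{6400} - 38972} = - \frac{63690}{- \frac{249420857}{6400}} = \left(-63690\right) \left(- \frac{6400}{249420857}\right) = \frac{407616000}{249420857}$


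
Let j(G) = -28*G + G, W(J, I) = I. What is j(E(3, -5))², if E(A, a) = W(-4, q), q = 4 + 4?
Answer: 46656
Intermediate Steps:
q = 8
E(A, a) = 8
j(G) = -27*G
j(E(3, -5))² = (-27*8)² = (-216)² = 46656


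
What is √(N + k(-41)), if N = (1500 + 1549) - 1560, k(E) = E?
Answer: 2*√362 ≈ 38.053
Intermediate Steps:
N = 1489 (N = 3049 - 1560 = 1489)
√(N + k(-41)) = √(1489 - 41) = √1448 = 2*√362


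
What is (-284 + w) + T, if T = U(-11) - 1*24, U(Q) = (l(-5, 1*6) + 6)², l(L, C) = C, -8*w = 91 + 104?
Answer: -1507/8 ≈ -188.38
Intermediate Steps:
w = -195/8 (w = -(91 + 104)/8 = -⅛*195 = -195/8 ≈ -24.375)
U(Q) = 144 (U(Q) = (1*6 + 6)² = (6 + 6)² = 12² = 144)
T = 120 (T = 144 - 1*24 = 144 - 24 = 120)
(-284 + w) + T = (-284 - 195/8) + 120 = -2467/8 + 120 = -1507/8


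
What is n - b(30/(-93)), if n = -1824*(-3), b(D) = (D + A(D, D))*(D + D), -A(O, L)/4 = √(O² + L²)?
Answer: 5258392/961 - 800*√2/961 ≈ 5470.6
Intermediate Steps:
A(O, L) = -4*√(L² + O²) (A(O, L) = -4*√(O² + L²) = -4*√(L² + O²))
b(D) = 2*D*(D - 4*√2*√(D²)) (b(D) = (D - 4*√(D² + D²))*(D + D) = (D - 4*√2*√(D²))*(2*D) = 2*D*(D - 4*√2*√(D²)))
n = 5472
n - b(30/(-93)) = 5472 - 2*30/(-93)*(30/(-93) - 4*√2*√((30/(-93))²)) = 5472 - 2*30*(-1/93)*(30*(-1/93) - 4*√2*√((30*(-1/93))²)) = 5472 - 2*(-10)*(-10/31 - 4*√2*√((-10/31)²))/31 = 5472 - 2*(-10)*(-10/31 - 4*√2*√(100/961))/31 = 5472 - 2*(-10)*(-10/31 - 4*√2*10/31)/31 = 5472 - 2*(-10)*(-10/31 - 40*√2/31)/31 = 5472 - (200/961 + 800*√2/961) = 5472 + (-200/961 - 800*√2/961) = 5258392/961 - 800*√2/961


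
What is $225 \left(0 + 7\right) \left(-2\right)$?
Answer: $-3150$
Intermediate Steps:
$225 \left(0 + 7\right) \left(-2\right) = 225 \cdot 7 \left(-2\right) = 225 \left(-14\right) = -3150$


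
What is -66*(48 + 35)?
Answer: -5478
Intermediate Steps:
-66*(48 + 35) = -66*83 = -5478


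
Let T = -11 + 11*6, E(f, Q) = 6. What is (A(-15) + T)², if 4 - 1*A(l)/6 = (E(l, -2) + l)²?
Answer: 165649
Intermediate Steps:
A(l) = 24 - 6*(6 + l)²
T = 55 (T = -11 + 66 = 55)
(A(-15) + T)² = ((24 - 6*(6 - 15)²) + 55)² = ((24 - 6*(-9)²) + 55)² = ((24 - 6*81) + 55)² = ((24 - 486) + 55)² = (-462 + 55)² = (-407)² = 165649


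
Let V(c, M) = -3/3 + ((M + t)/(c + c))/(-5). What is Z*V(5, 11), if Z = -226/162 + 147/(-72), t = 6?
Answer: 149209/32400 ≈ 4.6052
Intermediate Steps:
Z = -2227/648 (Z = -226*1/162 + 147*(-1/72) = -113/81 - 49/24 = -2227/648 ≈ -3.4367)
V(c, M) = -1 - (6 + M)/(10*c) (V(c, M) = -3/3 + ((M + 6)/(c + c))/(-5) = -3*⅓ + ((6 + M)/((2*c)))*(-⅕) = -1 + ((6 + M)*(1/(2*c)))*(-⅕) = -1 + ((6 + M)/(2*c))*(-⅕) = -1 - (6 + M)/(10*c))
Z*V(5, 11) = -2227*(-6 - 1*11 - 10*5)/(6480*5) = -2227*(-6 - 11 - 50)/(6480*5) = -2227*(-67)/(6480*5) = -2227/648*(-67/50) = 149209/32400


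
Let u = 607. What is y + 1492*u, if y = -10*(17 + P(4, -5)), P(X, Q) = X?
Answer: 905434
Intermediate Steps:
y = -210 (y = -10*(17 + 4) = -10*21 = -210)
y + 1492*u = -210 + 1492*607 = -210 + 905644 = 905434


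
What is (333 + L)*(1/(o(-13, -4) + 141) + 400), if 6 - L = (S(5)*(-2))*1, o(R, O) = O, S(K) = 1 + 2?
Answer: 18906345/137 ≈ 1.3800e+5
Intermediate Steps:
S(K) = 3
L = 12 (L = 6 - 3*(-2) = 6 - (-6) = 6 - 1*(-6) = 6 + 6 = 12)
(333 + L)*(1/(o(-13, -4) + 141) + 400) = (333 + 12)*(1/(-4 + 141) + 400) = 345*(1/137 + 400) = 345*(54801/137) = 18906345/137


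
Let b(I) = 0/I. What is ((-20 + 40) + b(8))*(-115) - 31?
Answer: -2331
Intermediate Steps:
b(I) = 0
((-20 + 40) + b(8))*(-115) - 31 = ((-20 + 40) + 0)*(-115) - 31 = (20 + 0)*(-115) - 31 = 20*(-115) - 31 = -2300 - 31 = -2331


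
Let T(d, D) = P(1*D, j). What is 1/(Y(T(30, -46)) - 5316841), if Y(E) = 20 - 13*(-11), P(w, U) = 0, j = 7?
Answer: -1/5316678 ≈ -1.8809e-7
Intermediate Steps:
T(d, D) = 0
Y(E) = 163 (Y(E) = 20 + 143 = 163)
1/(Y(T(30, -46)) - 5316841) = 1/(163 - 5316841) = 1/(-5316678) = -1/5316678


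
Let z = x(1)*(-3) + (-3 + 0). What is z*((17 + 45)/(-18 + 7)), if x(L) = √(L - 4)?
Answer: 186/11 + 186*I*√3/11 ≈ 16.909 + 29.287*I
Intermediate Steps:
x(L) = √(-4 + L)
z = -3 - 3*I*√3 (z = √(-4 + 1)*(-3) + (-3 + 0) = √(-3)*(-3) - 3 = (I*√3)*(-3) - 3 = -3*I*√3 - 3 = -3 - 3*I*√3 ≈ -3.0 - 5.1962*I)
z*((17 + 45)/(-18 + 7)) = (-3 - 3*I*√3)*((17 + 45)/(-18 + 7)) = (-3 - 3*I*√3)*(62/(-11)) = (-3 - 3*I*√3)*(62*(-1/11)) = (-3 - 3*I*√3)*(-62/11) = 186/11 + 186*I*√3/11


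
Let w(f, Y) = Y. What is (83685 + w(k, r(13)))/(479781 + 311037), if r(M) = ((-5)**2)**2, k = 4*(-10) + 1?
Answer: 42155/395409 ≈ 0.10661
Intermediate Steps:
k = -39 (k = -40 + 1 = -39)
r(M) = 625 (r(M) = 25**2 = 625)
(83685 + w(k, r(13)))/(479781 + 311037) = (83685 + 625)/(479781 + 311037) = 84310/790818 = 84310*(1/790818) = 42155/395409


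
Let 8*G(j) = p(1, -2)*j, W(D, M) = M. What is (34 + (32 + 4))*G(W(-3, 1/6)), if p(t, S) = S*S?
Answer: 35/6 ≈ 5.8333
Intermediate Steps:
p(t, S) = S**2
G(j) = j/2 (G(j) = ((-2)**2*j)/8 = (4*j)/8 = j/2)
(34 + (32 + 4))*G(W(-3, 1/6)) = (34 + (32 + 4))*((1/2)/6) = (34 + 36)*((1/2)*(1/6)) = 70*(1/12) = 35/6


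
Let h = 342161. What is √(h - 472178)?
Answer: I*√130017 ≈ 360.58*I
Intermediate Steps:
√(h - 472178) = √(342161 - 472178) = √(-130017) = I*√130017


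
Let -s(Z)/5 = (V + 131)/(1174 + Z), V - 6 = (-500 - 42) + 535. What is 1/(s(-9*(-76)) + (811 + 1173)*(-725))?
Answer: -929/1336273925 ≈ -6.9522e-7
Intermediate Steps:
V = -1 (V = 6 + ((-500 - 42) + 535) = 6 + (-542 + 535) = 6 - 7 = -1)
s(Z) = -650/(1174 + Z) (s(Z) = -5*(-1 + 131)/(1174 + Z) = -650/(1174 + Z))
1/(s(-9*(-76)) + (811 + 1173)*(-725)) = 1/(-650/(1174 - 9*(-76)) + (811 + 1173)*(-725)) = 1/(-650/(1174 + 684) + 1984*(-725)) = 1/(-650/1858 - 1438400) = 1/(-650*1/1858 - 1438400) = 1/(-325/929 - 1438400) = 1/(-1336273925/929) = -929/1336273925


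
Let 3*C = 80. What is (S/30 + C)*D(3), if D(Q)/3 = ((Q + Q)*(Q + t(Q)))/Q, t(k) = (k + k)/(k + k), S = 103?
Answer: 3612/5 ≈ 722.40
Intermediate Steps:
t(k) = 1 (t(k) = (2*k)/((2*k)) = (2*k)*(1/(2*k)) = 1)
C = 80/3 (C = (1/3)*80 = 80/3 ≈ 26.667)
D(Q) = 6 + 6*Q (D(Q) = 3*(((Q + Q)*(Q + 1))/Q) = 3*(((2*Q)*(1 + Q))/Q) = 3*((2*Q*(1 + Q))/Q) = 3*(2 + 2*Q) = 6 + 6*Q)
(S/30 + C)*D(3) = (103/30 + 80/3)*(6 + 6*3) = (103*(1/30) + 80/3)*(6 + 18) = (103/30 + 80/3)*24 = (301/10)*24 = 3612/5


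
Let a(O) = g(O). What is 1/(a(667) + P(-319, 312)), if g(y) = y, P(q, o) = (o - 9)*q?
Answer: -1/95990 ≈ -1.0418e-5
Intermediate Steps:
P(q, o) = q*(-9 + o) (P(q, o) = (-9 + o)*q = q*(-9 + o))
a(O) = O
1/(a(667) + P(-319, 312)) = 1/(667 - 319*(-9 + 312)) = 1/(667 - 319*303) = 1/(667 - 96657) = 1/(-95990) = -1/95990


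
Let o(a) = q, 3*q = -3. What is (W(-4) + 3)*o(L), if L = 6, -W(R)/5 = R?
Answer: -23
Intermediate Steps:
q = -1 (q = (⅓)*(-3) = -1)
W(R) = -5*R
o(a) = -1
(W(-4) + 3)*o(L) = (-5*(-4) + 3)*(-1) = (20 + 3)*(-1) = 23*(-1) = -23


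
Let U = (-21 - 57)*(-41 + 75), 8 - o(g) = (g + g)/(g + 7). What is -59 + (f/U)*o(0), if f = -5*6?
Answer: -13019/221 ≈ -58.909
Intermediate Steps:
o(g) = 8 - 2*g/(7 + g) (o(g) = 8 - (g + g)/(g + 7) = 8 - 2*g/(7 + g))
f = -30
U = -2652 (U = -78*34 = -2652)
-59 + (f/U)*o(0) = -59 + (-30/(-2652))*(2*(28 + 3*0)/(7 + 0)) = -59 + (-30*(-1/2652))*(2*(28 + 0)/7) = -59 + 5*(2*(⅐)*28)/442 = -59 + (5/442)*8 = -59 + 20/221 = -13019/221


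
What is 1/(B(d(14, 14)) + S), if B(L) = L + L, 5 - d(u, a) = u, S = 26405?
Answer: 1/26387 ≈ 3.7897e-5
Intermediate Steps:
d(u, a) = 5 - u
B(L) = 2*L
1/(B(d(14, 14)) + S) = 1/(2*(5 - 1*14) + 26405) = 1/(2*(5 - 14) + 26405) = 1/(2*(-9) + 26405) = 1/(-18 + 26405) = 1/26387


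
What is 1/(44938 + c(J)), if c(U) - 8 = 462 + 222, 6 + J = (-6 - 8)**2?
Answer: 1/45630 ≈ 2.1915e-5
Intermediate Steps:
J = 190 (J = -6 + (-6 - 8)**2 = -6 + (-14)**2 = -6 + 196 = 190)
c(U) = 692 (c(U) = 8 + (462 + 222) = 8 + 684 = 692)
1/(44938 + c(J)) = 1/(44938 + 692) = 1/45630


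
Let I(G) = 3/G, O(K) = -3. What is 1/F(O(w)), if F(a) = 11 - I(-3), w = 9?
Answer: 1/12 ≈ 0.083333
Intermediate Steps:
F(a) = 12 (F(a) = 11 - 3/(-3) = 11 - 3*(-1)/3 = 11 - 1*(-1) = 11 + 1 = 12)
1/F(O(w)) = 1/12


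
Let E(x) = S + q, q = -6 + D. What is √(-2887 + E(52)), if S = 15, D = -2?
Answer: 24*I*√5 ≈ 53.666*I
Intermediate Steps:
q = -8 (q = -6 - 2 = -8)
E(x) = 7 (E(x) = 15 - 8 = 7)
√(-2887 + E(52)) = √(-2887 + 7) = √(-2880) = 24*I*√5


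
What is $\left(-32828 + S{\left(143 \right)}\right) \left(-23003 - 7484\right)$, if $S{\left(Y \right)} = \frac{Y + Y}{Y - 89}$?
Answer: $\frac{27017975731}{27} \approx 1.0007 \cdot 10^{9}$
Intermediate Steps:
$S{\left(Y \right)} = \frac{2 Y}{-89 + Y}$
$\left(-32828 + S{\left(143 \right)}\right) \left(-23003 - 7484\right) = \left(-32828 + 2 \cdot 143 \frac{1}{-89 + 143}\right) \left(-23003 - 7484\right) = \left(-32828 + 2 \cdot 143 \cdot \frac{1}{54}\right) \left(-30487\right) = \left(-32828 + \frac{143}{27}\right) \left(-30487\right) = \left(- \frac{886213}{27}\right) \left(-30487\right) = \frac{27017975731}{27}$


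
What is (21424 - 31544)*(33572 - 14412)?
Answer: -193899200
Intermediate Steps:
(21424 - 31544)*(33572 - 14412) = -10120*19160 = -193899200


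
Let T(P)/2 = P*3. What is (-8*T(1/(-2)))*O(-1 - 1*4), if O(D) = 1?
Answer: 24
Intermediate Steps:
T(P) = 6*P (T(P) = 2*(P*3) = 2*(3*P) = 6*P)
(-8*T(1/(-2)))*O(-1 - 1*4) = -48/(-2)*1 = -48*(-1)/2*1 = -8*(-3)*1 = 24*1 = 24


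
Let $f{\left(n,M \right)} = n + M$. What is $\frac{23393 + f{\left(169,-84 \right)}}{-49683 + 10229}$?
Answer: $- \frac{11739}{19727} \approx -0.59507$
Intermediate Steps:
$f{\left(n,M \right)} = M + n$
$\frac{23393 + f{\left(169,-84 \right)}}{-49683 + 10229} = \frac{23393 + \left(-84 + 169\right)}{-49683 + 10229} = \frac{23393 + 85}{-39454} = 23478 \left(- \frac{1}{39454}\right) = - \frac{11739}{19727}$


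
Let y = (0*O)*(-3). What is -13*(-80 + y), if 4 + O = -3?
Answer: 1040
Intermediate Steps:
O = -7 (O = -4 - 3 = -7)
y = 0 (y = (0*(-7))*(-3) = 0*(-3) = 0)
-13*(-80 + y) = -13*(-80 + 0) = -13*(-80) = 1040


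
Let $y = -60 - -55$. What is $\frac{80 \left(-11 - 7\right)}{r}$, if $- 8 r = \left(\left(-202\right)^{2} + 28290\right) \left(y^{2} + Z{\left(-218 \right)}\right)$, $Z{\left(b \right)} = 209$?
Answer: $\frac{320}{449111} \approx 0.00071252$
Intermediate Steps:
$y = -5$ ($y = -60 + 55 = -5$)
$r = - \frac{4041999}{2}$ ($r = - \frac{\left(\left(-202\right)^{2} + 28290\right) \left(\left(-5\right)^{2} + 209\right)}{8} = - \frac{\left(40804 + 28290\right) \left(25 + 209\right)}{8} = - \frac{69094 \cdot 234}{8} = \left(- \frac{1}{8}\right) 16167996 = - \frac{4041999}{2} \approx -2.021 \cdot 10^{6}$)
$\frac{80 \left(-11 - 7\right)}{r} = \frac{80 \left(-11 - 7\right)}{- \frac{4041999}{2}} = 80 \left(-18\right) \left(- \frac{2}{4041999}\right) = \left(-1440\right) \left(- \frac{2}{4041999}\right) = \frac{320}{449111}$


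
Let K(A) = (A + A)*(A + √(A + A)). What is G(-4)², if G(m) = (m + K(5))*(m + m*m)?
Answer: 448704 + 132480*√10 ≈ 8.6764e+5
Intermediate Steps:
K(A) = 2*A*(A + √2*√A) (K(A) = (2*A)*(A + √(2*A)) = (2*A)*(A + √2*√A) = 2*A*(A + √2*√A))
G(m) = (m + m²)*(50 + m + 10*√10) (G(m) = (m + (2*5² + 2*√2*5^(3/2)))*(m + m*m) = (m + (2*25 + 2*√2*(5*√5)))*(m + m²) = (m + (50 + 10*√10))*(m + m²) = (50 + m + 10*√10)*(m + m²) = (m + m²)*(50 + m + 10*√10))
G(-4)² = (-4*(50 - 4 + (-4)² + 10*√10 + 10*(-4)*(5 + √10)))² = (-4*(50 - 4 + 16 + 10*√10 + (-200 - 40*√10)))² = (-4*(-138 - 30*√10))² = (552 + 120*√10)²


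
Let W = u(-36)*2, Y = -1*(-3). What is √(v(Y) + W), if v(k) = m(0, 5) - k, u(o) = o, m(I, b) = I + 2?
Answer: I*√73 ≈ 8.544*I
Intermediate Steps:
m(I, b) = 2 + I
Y = 3
v(k) = 2 - k (v(k) = (2 + 0) - k = 2 - k)
W = -72 (W = -36*2 = -72)
√(v(Y) + W) = √((2 - 1*3) - 72) = √((2 - 3) - 72) = √(-1 - 72) = √(-73) = I*√73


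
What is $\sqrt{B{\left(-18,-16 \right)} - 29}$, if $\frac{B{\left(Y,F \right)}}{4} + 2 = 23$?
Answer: $\sqrt{55} \approx 7.4162$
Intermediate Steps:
$B{\left(Y,F \right)} = 84$ ($B{\left(Y,F \right)} = -8 + 4 \cdot 23 = -8 + 92 = 84$)
$\sqrt{B{\left(-18,-16 \right)} - 29} = \sqrt{84 - 29} = \sqrt{55}$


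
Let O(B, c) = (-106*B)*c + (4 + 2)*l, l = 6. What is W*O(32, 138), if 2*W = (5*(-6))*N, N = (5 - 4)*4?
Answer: 28083600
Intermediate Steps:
N = 4 (N = 1*4 = 4)
W = -60 (W = ((5*(-6))*4)/2 = (-30*4)/2 = (½)*(-120) = -60)
O(B, c) = 36 - 106*B*c (O(B, c) = (-106*B)*c + (4 + 2)*6 = -106*B*c + 6*6 = -106*B*c + 36 = 36 - 106*B*c)
W*O(32, 138) = -60*(36 - 106*32*138) = -60*(36 - 468096) = -60*(-468060) = 28083600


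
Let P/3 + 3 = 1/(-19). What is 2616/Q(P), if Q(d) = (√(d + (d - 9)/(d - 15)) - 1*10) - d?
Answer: -1116288/4619 - 1368*I*√7893151/4619 ≈ -241.67 - 832.08*I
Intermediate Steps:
P = -174/19 (P = -9 + 3/(-19) = -9 + 3*(-1/19) = -9 - 3/19 = -174/19 ≈ -9.1579)
Q(d) = -10 + √(d + (-9 + d)/(-15 + d)) - d (Q(d) = (√(d + (-9 + d)/(-15 + d)) - 10) - d = (-10 + √(d + (-9 + d)/(-15 + d))) - d = -10 + √(d + (-9 + d)/(-15 + d)) - d)
2616/Q(P) = 2616/(-10 + √((-9 - 174/19 - 174*(-15 - 174/19)/19)/(-15 - 174/19)) - 1*(-174/19)) = 2616/(-10 + √((-9 - 174/19 - 174/19*(-459/19))/(-459/19)) + 174/19) = 2616/(-10 + √(-19*(-9 - 174/19 + 79866/361)/459) + 174/19) = 2616/(-10 + √(-19/459*73311/361) + 174/19) = 2616/(-10 + √(-24437/2907) + 174/19) = 2616/(-10 + I*√7893151/969 + 174/19) = 2616/(-16/19 + I*√7893151/969)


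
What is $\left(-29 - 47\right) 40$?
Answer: $-3040$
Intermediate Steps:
$\left(-29 - 47\right) 40 = \left(-76\right) 40 = -3040$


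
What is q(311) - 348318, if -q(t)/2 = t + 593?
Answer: -350126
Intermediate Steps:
q(t) = -1186 - 2*t (q(t) = -2*(t + 593) = -2*(593 + t) = -1186 - 2*t)
q(311) - 348318 = (-1186 - 2*311) - 348318 = (-1186 - 622) - 348318 = -1808 - 348318 = -350126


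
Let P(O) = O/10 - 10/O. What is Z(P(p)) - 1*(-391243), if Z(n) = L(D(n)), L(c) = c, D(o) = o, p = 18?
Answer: 17605991/45 ≈ 3.9124e+5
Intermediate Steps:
P(O) = -10/O + O/10 (P(O) = O*(1/10) - 10/O = O/10 - 10/O = -10/O + O/10)
Z(n) = n
Z(P(p)) - 1*(-391243) = (-10/18 + (1/10)*18) - 1*(-391243) = (-10*1/18 + 9/5) + 391243 = (-5/9 + 9/5) + 391243 = 56/45 + 391243 = 17605991/45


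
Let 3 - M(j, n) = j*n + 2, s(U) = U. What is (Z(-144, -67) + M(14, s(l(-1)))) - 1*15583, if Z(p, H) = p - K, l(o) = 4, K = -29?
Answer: -15753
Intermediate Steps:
M(j, n) = 1 - j*n (M(j, n) = 3 - (j*n + 2) = 3 - (2 + j*n) = 3 + (-2 - j*n) = 1 - j*n)
Z(p, H) = 29 + p (Z(p, H) = p - 1*(-29) = p + 29 = 29 + p)
(Z(-144, -67) + M(14, s(l(-1)))) - 1*15583 = ((29 - 144) + (1 - 1*14*4)) - 1*15583 = (-115 + (1 - 56)) - 15583 = (-115 - 55) - 15583 = -170 - 15583 = -15753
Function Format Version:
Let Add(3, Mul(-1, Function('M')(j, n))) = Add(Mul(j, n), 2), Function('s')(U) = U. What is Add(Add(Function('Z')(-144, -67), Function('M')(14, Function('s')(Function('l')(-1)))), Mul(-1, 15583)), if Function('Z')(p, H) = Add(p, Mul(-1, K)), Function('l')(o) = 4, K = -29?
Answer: -15753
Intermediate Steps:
Function('M')(j, n) = Add(1, Mul(-1, j, n)) (Function('M')(j, n) = Add(3, Mul(-1, Add(Mul(j, n), 2))) = Add(3, Mul(-1, Add(2, Mul(j, n)))) = Add(3, Add(-2, Mul(-1, j, n))) = Add(1, Mul(-1, j, n)))
Function('Z')(p, H) = Add(29, p) (Function('Z')(p, H) = Add(p, Mul(-1, -29)) = Add(p, 29) = Add(29, p))
Add(Add(Function('Z')(-144, -67), Function('M')(14, Function('s')(Function('l')(-1)))), Mul(-1, 15583)) = Add(Add(Add(29, -144), Add(1, Mul(-1, 14, 4))), Mul(-1, 15583)) = Add(Add(-115, Add(1, -56)), -15583) = Add(Add(-115, -55), -15583) = Add(-170, -15583) = -15753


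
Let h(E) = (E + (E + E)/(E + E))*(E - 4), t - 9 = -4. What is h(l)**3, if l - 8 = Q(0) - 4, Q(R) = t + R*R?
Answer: 125000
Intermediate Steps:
t = 5 (t = 9 - 4 = 5)
Q(R) = 5 + R**2 (Q(R) = 5 + R*R = 5 + R**2)
l = 9 (l = 8 + ((5 + 0**2) - 4) = 8 + ((5 + 0) - 4) = 8 + (5 - 4) = 8 + 1 = 9)
h(E) = (1 + E)*(-4 + E) (h(E) = (E + (2*E)/((2*E)))*(-4 + E) = (E + (2*E)*(1/(2*E)))*(-4 + E) = (E + 1)*(-4 + E) = (1 + E)*(-4 + E))
h(l)**3 = (-4 + 9**2 - 3*9)**3 = (-4 + 81 - 27)**3 = 50**3 = 125000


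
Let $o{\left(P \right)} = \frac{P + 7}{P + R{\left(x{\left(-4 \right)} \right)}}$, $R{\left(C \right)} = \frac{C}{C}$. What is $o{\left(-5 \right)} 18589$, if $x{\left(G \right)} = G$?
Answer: $- \frac{18589}{2} \approx -9294.5$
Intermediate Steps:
$R{\left(C \right)} = 1$
$o{\left(P \right)} = \frac{7 + P}{1 + P}$ ($o{\left(P \right)} = \frac{P + 7}{P + 1} = \frac{7 + P}{1 + P}$)
$o{\left(-5 \right)} 18589 = \frac{7 - 5}{1 - 5} \cdot 18589 = \frac{1}{-4} \cdot 2 \cdot 18589 = \left(- \frac{1}{4}\right) 2 \cdot 18589 = \left(- \frac{1}{2}\right) 18589 = - \frac{18589}{2}$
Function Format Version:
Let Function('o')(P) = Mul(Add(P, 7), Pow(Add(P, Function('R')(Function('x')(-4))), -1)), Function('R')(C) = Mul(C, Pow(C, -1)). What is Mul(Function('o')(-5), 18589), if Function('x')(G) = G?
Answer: Rational(-18589, 2) ≈ -9294.5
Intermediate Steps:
Function('R')(C) = 1
Function('o')(P) = Mul(Pow(Add(1, P), -1), Add(7, P)) (Function('o')(P) = Mul(Add(P, 7), Pow(Add(P, 1), -1)) = Mul(Add(7, P), Pow(Add(1, P), -1)) = Mul(Pow(Add(1, P), -1), Add(7, P)))
Mul(Function('o')(-5), 18589) = Mul(Mul(Pow(Add(1, -5), -1), Add(7, -5)), 18589) = Mul(Mul(Pow(-4, -1), 2), 18589) = Mul(Mul(Rational(-1, 4), 2), 18589) = Mul(Rational(-1, 2), 18589) = Rational(-18589, 2)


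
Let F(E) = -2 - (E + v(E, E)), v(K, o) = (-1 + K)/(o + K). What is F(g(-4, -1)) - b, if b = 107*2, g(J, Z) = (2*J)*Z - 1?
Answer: -1564/7 ≈ -223.43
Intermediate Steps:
v(K, o) = (-1 + K)/(K + o)
g(J, Z) = -1 + 2*J*Z (g(J, Z) = 2*J*Z - 1 = -1 + 2*J*Z)
b = 214
F(E) = -2 - E - (-1 + E)/(2*E) (F(E) = -2 - (E + (-1 + E)/(E + E)) = -2 - (E + (-1 + E)/((2*E))) = -2 - (E + (1/(2*E))*(-1 + E)) = -2 - (E + (-1 + E)/(2*E)) = -2 + (-E - (-1 + E)/(2*E)) = -2 - E - (-1 + E)/(2*E))
F(g(-4, -1)) - b = (-5/2 + 1/(2*(-1 + 2*(-4)*(-1))) - (-1 + 2*(-4)*(-1))) - 1*214 = (-5/2 + 1/(2*(-1 + 8)) - (-1 + 8)) - 214 = (-5/2 + (½)/7 - 1*7) - 214 = (-5/2 + (½)*(⅐) - 7) - 214 = (-5/2 + 1/14 - 7) - 214 = -66/7 - 214 = -1564/7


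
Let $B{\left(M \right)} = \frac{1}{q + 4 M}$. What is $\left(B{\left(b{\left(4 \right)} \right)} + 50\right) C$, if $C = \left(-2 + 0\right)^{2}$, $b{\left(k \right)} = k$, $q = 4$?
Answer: $\frac{1001}{5} \approx 200.2$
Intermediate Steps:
$B{\left(M \right)} = \frac{1}{4 + 4 M}$
$C = 4$ ($C = \left(-2\right)^{2} = 4$)
$\left(B{\left(b{\left(4 \right)} \right)} + 50\right) C = \left(\frac{1}{4 \left(1 + 4\right)} + 50\right) 4 = \left(\frac{1}{4 \cdot 5} + 50\right) 4 = \left(\frac{1}{4} \cdot \frac{1}{5} + 50\right) 4 = \left(\frac{1}{20} + 50\right) 4 = \frac{1001}{20} \cdot 4 = \frac{1001}{5}$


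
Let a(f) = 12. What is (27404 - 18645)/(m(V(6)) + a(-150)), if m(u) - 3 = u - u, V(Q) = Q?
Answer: 8759/15 ≈ 583.93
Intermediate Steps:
m(u) = 3 (m(u) = 3 + (u - u) = 3 + 0 = 3)
(27404 - 18645)/(m(V(6)) + a(-150)) = (27404 - 18645)/(3 + 12) = 8759/15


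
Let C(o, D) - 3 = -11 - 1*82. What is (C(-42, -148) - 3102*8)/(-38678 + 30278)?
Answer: 593/200 ≈ 2.9650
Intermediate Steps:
C(o, D) = -90 (C(o, D) = 3 + (-11 - 1*82) = 3 + (-11 - 82) = 3 - 93 = -90)
(C(-42, -148) - 3102*8)/(-38678 + 30278) = (-90 - 3102*8)/(-38678 + 30278) = (-90 - 24816)/(-8400) = -24906*(-1/8400) = 593/200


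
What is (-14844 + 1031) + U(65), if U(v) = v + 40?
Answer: -13708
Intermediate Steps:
U(v) = 40 + v
(-14844 + 1031) + U(65) = (-14844 + 1031) + (40 + 65) = -13813 + 105 = -13708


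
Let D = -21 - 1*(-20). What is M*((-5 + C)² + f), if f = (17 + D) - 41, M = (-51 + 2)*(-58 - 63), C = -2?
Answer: 142296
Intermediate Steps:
D = -1 (D = -21 + 20 = -1)
M = 5929 (M = -49*(-121) = 5929)
f = -25 (f = (17 - 1) - 41 = 16 - 41 = -25)
M*((-5 + C)² + f) = 5929*((-5 - 2)² - 25) = 5929*((-7)² - 25) = 5929*(49 - 25) = 5929*24 = 142296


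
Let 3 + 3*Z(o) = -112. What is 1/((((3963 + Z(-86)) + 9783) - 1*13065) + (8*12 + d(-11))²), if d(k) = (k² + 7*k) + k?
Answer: 3/51851 ≈ 5.7858e-5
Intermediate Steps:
Z(o) = -115/3 (Z(o) = -1 + (⅓)*(-112) = -1 - 112/3 = -115/3)
d(k) = k² + 8*k
1/((((3963 + Z(-86)) + 9783) - 1*13065) + (8*12 + d(-11))²) = 1/((((3963 - 115/3) + 9783) - 1*13065) + (8*12 - 11*(8 - 11))²) = 1/(((11774/3 + 9783) - 13065) + (96 - 11*(-3))²) = 1/((41123/3 - 13065) + (96 + 33)²) = 1/(1928/3 + 129²) = 1/(1928/3 + 16641) = 1/(51851/3) = 3/51851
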